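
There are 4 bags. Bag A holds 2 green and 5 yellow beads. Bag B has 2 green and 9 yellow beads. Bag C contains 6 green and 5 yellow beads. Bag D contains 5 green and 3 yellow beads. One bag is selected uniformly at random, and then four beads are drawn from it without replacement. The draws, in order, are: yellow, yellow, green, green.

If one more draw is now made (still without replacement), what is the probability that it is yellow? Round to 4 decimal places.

For each hypothesis, P(data | H) works out to: P(data | bag A) = (5/7)(4/6)(2/5)(1/4) = 1/21; P(data | bag B) = (9/11)(8/10)(2/9)(1/8) = 1/55; P(data | bag C) = (5/11)(4/10)(6/9)(5/8) = 5/66; P(data | bag D) = (3/8)(2/7)(5/6)(4/5) = 1/14.
The prior-weighted likelihoods are 1/4 · 1/21 = 1/84, 1/4 · 1/55 = 1/220, 1/4 · 5/66 = 5/264, 1/4 · 1/14 = 1/56; these sum to 41/770.
Dividing through by the total gives posterior P(bag A | data) = 0.22358, P(bag B | data) = 0.085366, P(bag C | data) = 0.35569, P(bag D | data) = 0.33537.
Averaging over the posterior, P(yellow next | data) = (1)(0.22358) + (1)(0.085366) + (3/7)(0.35569) + (1/4)(0.33537) = 0.54522.

0.5452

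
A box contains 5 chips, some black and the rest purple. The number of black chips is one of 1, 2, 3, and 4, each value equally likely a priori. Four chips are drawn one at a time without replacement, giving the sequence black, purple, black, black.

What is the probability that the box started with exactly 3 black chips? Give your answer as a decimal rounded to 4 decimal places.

0.3333

For each hypothesis, P(data | H) works out to: P(data | r = 1) = (1/5)(4/4)(0/3) = 0; P(data | r = 2) = (2/5)(3/4)(1/3)(0/2) = 0; P(data | r = 3) = (3/5)(2/4)(2/3)(1/2) = 1/10; P(data | r = 4) = (4/5)(1/4)(3/3)(2/2) = 1/5.
The prior-weighted likelihoods are 1/4 · 0 = 0, 1/4 · 0 = 0, 1/4 · 1/10 = 1/40, 1/4 · 1/5 = 1/20; summing to 3/40.
Hence P(r = 3 | data) = (1/40) / (3/40) = 1/3.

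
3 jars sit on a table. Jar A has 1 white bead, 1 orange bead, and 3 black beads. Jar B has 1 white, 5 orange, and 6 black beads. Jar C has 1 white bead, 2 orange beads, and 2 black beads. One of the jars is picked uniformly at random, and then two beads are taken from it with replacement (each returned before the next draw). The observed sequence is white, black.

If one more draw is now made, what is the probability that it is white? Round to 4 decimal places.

Under each hypothesis, the probability of the observed sequence is: P(data | jar A) = (1/5)(3/5) = 3/25; P(data | jar B) = (1/12)(6/12) = 1/24; P(data | jar C) = (1/5)(2/5) = 2/25.
Multiplying each by its prior: 1/3 · 3/25 = 1/25, 1/3 · 1/24 = 1/72, 1/3 · 2/25 = 2/75; these sum to 29/360.
The posterior is then P(jar A | data) = 0.49655, P(jar B | data) = 0.17241, P(jar C | data) = 0.33103.
So P(white next | data) = Σ P(white next | H) P(H | data) = (1/5)(0.49655) + (1/12)(0.17241) + (1/5)(0.33103) = 0.17989.

0.1799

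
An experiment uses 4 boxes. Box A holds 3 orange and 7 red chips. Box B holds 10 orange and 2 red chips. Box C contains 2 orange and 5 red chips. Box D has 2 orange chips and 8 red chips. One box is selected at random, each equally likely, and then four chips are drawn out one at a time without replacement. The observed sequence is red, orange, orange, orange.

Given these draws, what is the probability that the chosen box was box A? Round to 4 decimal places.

0.0643

Compute the likelihood of the observed sequence for each case: P(data | box A) = (7/10)(3/9)(2/8)(1/7) = 0.0083333; P(data | box B) = (2/12)(10/11)(9/10)(8/9) = 0.12121; P(data | box C) = (5/7)(2/6)(1/5)(0/4) = 0; P(data | box D) = (8/10)(2/9)(1/8)(0/7) = 0.
Weighting by the prior gives 1/4 · 0.0083333 = 0.0020833, 1/4 · 0.12121 = 0.030303, 1/4 · 0 = 0, 1/4 · 0 = 0; with total 0.032386.
By Bayes' rule, P(box A | data) = (0.0020833) / (0.032386) = 0.064327.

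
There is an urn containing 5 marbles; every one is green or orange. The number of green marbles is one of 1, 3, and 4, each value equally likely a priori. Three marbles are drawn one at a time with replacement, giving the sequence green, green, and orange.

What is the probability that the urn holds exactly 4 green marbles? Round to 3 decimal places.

0.421

For each hypothesis, P(data | H) works out to: P(data | r = 1) = (1/5)(1/5)(4/5) = 4/125; P(data | r = 3) = (3/5)(3/5)(2/5) = 18/125; P(data | r = 4) = (4/5)(4/5)(1/5) = 16/125.
The prior-weighted likelihoods are 1/3 · 4/125 = 4/375, 1/3 · 18/125 = 6/125, 1/3 · 16/125 = 16/375; with total 38/375.
By Bayes' rule, P(r = 4 | data) = (16/375) / (38/375) = 8/19.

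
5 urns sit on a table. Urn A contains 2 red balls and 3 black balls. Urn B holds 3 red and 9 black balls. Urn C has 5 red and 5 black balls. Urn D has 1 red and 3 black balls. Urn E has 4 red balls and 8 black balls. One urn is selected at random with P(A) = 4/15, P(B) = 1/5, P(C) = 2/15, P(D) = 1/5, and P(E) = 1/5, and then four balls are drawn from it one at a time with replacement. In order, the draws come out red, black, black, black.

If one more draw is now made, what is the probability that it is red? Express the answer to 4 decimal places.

For each hypothesis, P(data | H) works out to: P(data | urn A) = (2/5)(3/5)(3/5)(3/5) = 0.0864; P(data | urn B) = (3/12)(9/12)(9/12)(9/12) = 0.10547; P(data | urn C) = (5/10)(5/10)(5/10)(5/10) = 0.0625; P(data | urn D) = (1/4)(3/4)(3/4)(3/4) = 0.10547; P(data | urn E) = (4/12)(8/12)(8/12)(8/12) = 0.098765.
Weighting by the prior gives 4/15 · 0.0864 = 0.02304, 1/5 · 0.10547 = 0.021094, 2/15 · 0.0625 = 0.0083333, 1/5 · 0.10547 = 0.021094, 1/5 · 0.098765 = 0.019753; with total 0.093314.
Dividing through by the total gives posterior P(urn A | data) = 0.24691, P(urn B | data) = 0.22605, P(urn C | data) = 0.089304, P(urn D | data) = 0.22605, P(urn E | data) = 0.21168.
Averaging over the posterior, P(red next | data) = (2/5)(0.24691) + (1/4)(0.22605) + (1/2)(0.089304) + (1/4)(0.22605) + (1/3)(0.21168) = 0.327.

0.3270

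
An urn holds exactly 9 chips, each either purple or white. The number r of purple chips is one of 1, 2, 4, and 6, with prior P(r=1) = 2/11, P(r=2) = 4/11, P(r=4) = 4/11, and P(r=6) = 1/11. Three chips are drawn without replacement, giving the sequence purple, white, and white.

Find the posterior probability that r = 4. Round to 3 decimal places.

0.398

For each hypothesis, P(data | H) works out to: P(data | r = 1) = (1/9)(8/8)(7/7) = 1/9; P(data | r = 2) = (2/9)(7/8)(6/7) = 1/6; P(data | r = 4) = (4/9)(5/8)(4/7) = 10/63; P(data | r = 6) = (6/9)(3/8)(2/7) = 1/14.
Multiplying each by its prior: 2/11 · 1/9 = 2/99, 4/11 · 1/6 = 2/33, 4/11 · 10/63 = 40/693, 1/11 · 1/14 = 1/154; with total 67/462.
Therefore the posterior P(r = 4 | data) = (40/693) / (67/462) = 80/201.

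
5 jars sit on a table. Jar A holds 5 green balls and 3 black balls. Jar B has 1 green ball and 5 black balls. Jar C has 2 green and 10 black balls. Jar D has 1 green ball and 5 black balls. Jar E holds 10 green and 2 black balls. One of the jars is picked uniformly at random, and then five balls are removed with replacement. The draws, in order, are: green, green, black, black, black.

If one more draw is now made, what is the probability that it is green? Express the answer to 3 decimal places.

0.327

Compute the likelihood of the observed sequence for each case: P(data | jar A) = (5/8)(5/8)(3/8)(3/8)(3/8) = 0.020599; P(data | jar B) = (1/6)(1/6)(5/6)(5/6)(5/6) = 0.016075; P(data | jar C) = (2/12)(2/12)(10/12)(10/12)(10/12) = 0.016075; P(data | jar D) = (1/6)(1/6)(5/6)(5/6)(5/6) = 0.016075; P(data | jar E) = (10/12)(10/12)(2/12)(2/12)(2/12) = 0.003215.
Multiplying each by its prior: 1/5 · 0.020599 = 0.0041199, 1/5 · 0.016075 = 0.003215, 1/5 · 0.016075 = 0.003215, 1/5 · 0.016075 = 0.003215, 1/5 · 0.003215 = 0.000643; these sum to 0.014408.
Dividing through by the total gives posterior P(jar A | data) = 0.28594, P(jar B | data) = 0.22314, P(jar C | data) = 0.22314, P(jar D | data) = 0.22314, P(jar E | data) = 0.044628.
So P(green next | data) = Σ P(green next | H) P(H | data) = (5/8)(0.28594) + (1/6)(0.22314) + (1/6)(0.22314) + (1/6)(0.22314) + (5/6)(0.044628) = 0.32748.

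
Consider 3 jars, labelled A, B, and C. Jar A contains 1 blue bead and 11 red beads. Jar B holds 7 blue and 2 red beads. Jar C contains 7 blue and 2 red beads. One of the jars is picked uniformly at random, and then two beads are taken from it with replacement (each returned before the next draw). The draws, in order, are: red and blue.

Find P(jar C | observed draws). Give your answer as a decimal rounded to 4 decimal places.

For each hypothesis, P(data | H) works out to: P(data | jar A) = (11/12)(1/12) = 0.076389; P(data | jar B) = (2/9)(7/9) = 0.17284; P(data | jar C) = (2/9)(7/9) = 0.17284.
Weighting by the prior gives 1/3 · 0.076389 = 0.025463, 1/3 · 0.17284 = 0.057613, 1/3 · 0.17284 = 0.057613; these sum to 0.14069.
By Bayes' rule, P(jar C | data) = (0.057613) / (0.14069) = 0.40951.

0.4095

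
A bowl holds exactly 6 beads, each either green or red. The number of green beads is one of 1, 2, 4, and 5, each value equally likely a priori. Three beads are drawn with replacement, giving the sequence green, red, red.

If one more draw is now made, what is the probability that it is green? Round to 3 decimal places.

0.380

Compute the likelihood of the observed sequence for each case: P(data | r = 1) = (1/6)(5/6)(5/6) = 25/216; P(data | r = 2) = (2/6)(4/6)(4/6) = 4/27; P(data | r = 4) = (4/6)(2/6)(2/6) = 2/27; P(data | r = 5) = (5/6)(1/6)(1/6) = 5/216.
The prior-weighted likelihoods are 1/4 · 25/216 = 25/864, 1/4 · 4/27 = 1/27, 1/4 · 2/27 = 1/54, 1/4 · 5/216 = 5/864; summing to 13/144.
Dividing through by the total gives posterior P(r = 1 | data) = 25/78, P(r = 2 | data) = 16/39, P(r = 4 | data) = 8/39, P(r = 5 | data) = 5/78.
The predictive probability is P(green next | data) = (1/6)(25/78) + (1/3)(16/39) + (2/3)(8/39) + (5/6)(5/78) = 89/234.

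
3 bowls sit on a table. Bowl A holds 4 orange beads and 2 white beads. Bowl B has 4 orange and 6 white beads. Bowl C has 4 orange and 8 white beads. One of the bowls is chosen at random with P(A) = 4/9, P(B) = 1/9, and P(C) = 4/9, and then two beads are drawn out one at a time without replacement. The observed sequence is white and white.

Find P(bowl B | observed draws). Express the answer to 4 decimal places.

0.1451

Compute the likelihood of the observed sequence for each case: P(data | bowl A) = (2/6)(1/5) = 0.066667; P(data | bowl B) = (6/10)(5/9) = 0.33333; P(data | bowl C) = (8/12)(7/11) = 0.42424.
The prior-weighted likelihoods are 4/9 · 0.066667 = 0.02963, 1/9 · 0.33333 = 0.037037, 4/9 · 0.42424 = 0.18855; these sum to 0.25522.
So P(bowl B | data) = (0.037037) / (0.25522) = 0.14512.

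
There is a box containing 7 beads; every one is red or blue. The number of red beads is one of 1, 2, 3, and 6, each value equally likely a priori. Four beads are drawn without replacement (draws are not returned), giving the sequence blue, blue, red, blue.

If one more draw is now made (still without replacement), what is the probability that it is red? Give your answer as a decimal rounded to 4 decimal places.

The likelihood of the observed sequence under each hypothesis: P(data | r = 1) = (6/7)(5/6)(1/5)(4/4) = 1/7; P(data | r = 2) = (5/7)(4/6)(2/5)(3/4) = 1/7; P(data | r = 3) = (4/7)(3/6)(3/5)(2/4) = 3/35; P(data | r = 6) = (1/7)(0/6) = 0.
Multiplying each by its prior: 1/4 · 1/7 = 1/28, 1/4 · 1/7 = 1/28, 1/4 · 3/35 = 3/140, 1/4 · 0 = 0; summing to 13/140.
Dividing through by the total gives posterior P(r = 1 | data) = 5/13, P(r = 2 | data) = 5/13, P(r = 3 | data) = 3/13, P(r = 6 | data) = 0.
The predictive probability is P(red next | data) = (0)(5/13) + (1/3)(5/13) + (2/3)(3/13) = 11/39.

0.2821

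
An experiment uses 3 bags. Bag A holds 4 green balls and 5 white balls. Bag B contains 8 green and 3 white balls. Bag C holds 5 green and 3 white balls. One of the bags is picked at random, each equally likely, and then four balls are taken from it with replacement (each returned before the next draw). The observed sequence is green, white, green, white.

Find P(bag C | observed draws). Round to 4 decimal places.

0.3539

For each hypothesis, P(data | H) works out to: P(data | bag A) = (4/9)(5/9)(4/9)(5/9) = 0.060966; P(data | bag B) = (8/11)(3/11)(8/11)(3/11) = 0.039342; P(data | bag C) = (5/8)(3/8)(5/8)(3/8) = 0.054932.
Weighting by the prior gives 1/3 · 0.060966 = 0.020322, 1/3 · 0.039342 = 0.013114, 1/3 · 0.054932 = 0.018311; with total 0.051747.
By Bayes' rule, P(bag C | data) = (0.018311) / (0.051747) = 0.35385.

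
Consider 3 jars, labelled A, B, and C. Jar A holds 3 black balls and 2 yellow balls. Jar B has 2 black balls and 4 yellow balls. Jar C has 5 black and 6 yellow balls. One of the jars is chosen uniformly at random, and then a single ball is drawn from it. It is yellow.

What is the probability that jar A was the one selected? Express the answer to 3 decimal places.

0.248

For each hypothesis, P(data | H) works out to: P(data | jar A) = (2/5) = 2/5; P(data | jar B) = (4/6) = 2/3; P(data | jar C) = (6/11) = 6/11.
The prior-weighted likelihoods are 1/3 · 2/5 = 2/15, 1/3 · 2/3 = 2/9, 1/3 · 6/11 = 2/11; with total 266/495.
Therefore the posterior P(jar A | data) = (2/15) / (266/495) = 33/133.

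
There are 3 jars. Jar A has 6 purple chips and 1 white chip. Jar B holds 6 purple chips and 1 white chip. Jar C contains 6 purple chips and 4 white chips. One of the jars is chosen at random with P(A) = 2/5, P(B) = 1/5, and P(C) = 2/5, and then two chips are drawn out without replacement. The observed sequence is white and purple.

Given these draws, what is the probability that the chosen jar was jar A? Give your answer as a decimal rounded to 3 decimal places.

Under each hypothesis, the probability of the observed sequence is: P(data | jar A) = (1/7)(6/6) = 1/7; P(data | jar B) = (1/7)(6/6) = 1/7; P(data | jar C) = (4/10)(6/9) = 4/15.
Weighting by the prior gives 2/5 · 1/7 = 2/35, 1/5 · 1/7 = 1/35, 2/5 · 4/15 = 8/75; with total 101/525.
So P(jar A | data) = (2/35) / (101/525) = 30/101.

0.297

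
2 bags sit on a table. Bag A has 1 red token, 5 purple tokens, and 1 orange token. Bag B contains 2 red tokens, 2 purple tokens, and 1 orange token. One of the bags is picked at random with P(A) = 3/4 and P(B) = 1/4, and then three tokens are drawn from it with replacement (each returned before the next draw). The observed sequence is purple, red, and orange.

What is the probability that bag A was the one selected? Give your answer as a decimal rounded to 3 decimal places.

For each hypothesis, P(data | H) works out to: P(data | bag A) = (5/7)(1/7)(1/7) = 0.014577; P(data | bag B) = (2/5)(2/5)(1/5) = 0.032.
The prior-weighted likelihoods are 3/4 · 0.014577 = 0.010933, 1/4 · 0.032 = 0.008; these sum to 0.018933.
So P(bag A | data) = (0.010933) / (0.018933) = 0.57746.

0.577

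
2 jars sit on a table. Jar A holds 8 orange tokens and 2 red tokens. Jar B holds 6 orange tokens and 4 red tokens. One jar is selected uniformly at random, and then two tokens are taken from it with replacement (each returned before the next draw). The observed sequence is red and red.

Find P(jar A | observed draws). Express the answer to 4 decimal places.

The likelihood of the observed sequence under each hypothesis: P(data | jar A) = (2/10)(2/10) = 1/25; P(data | jar B) = (4/10)(4/10) = 4/25.
Multiplying each by its prior: 1/2 · 1/25 = 1/50, 1/2 · 4/25 = 2/25; with total 1/10.
Therefore the posterior P(jar A | data) = (1/50) / (1/10) = 1/5.

0.2000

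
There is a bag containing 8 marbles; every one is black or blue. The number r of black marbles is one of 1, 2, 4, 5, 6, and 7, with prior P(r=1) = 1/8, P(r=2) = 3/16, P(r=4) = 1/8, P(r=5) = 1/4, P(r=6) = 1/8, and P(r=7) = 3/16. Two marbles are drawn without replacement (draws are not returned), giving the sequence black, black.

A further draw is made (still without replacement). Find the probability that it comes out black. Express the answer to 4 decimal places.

0.6520

For each hypothesis, P(data | H) works out to: P(data | r = 1) = (1/8)(0/7) = 0; P(data | r = 2) = (2/8)(1/7) = 1/28; P(data | r = 4) = (4/8)(3/7) = 3/14; P(data | r = 5) = (5/8)(4/7) = 5/14; P(data | r = 6) = (6/8)(5/7) = 15/28; P(data | r = 7) = (7/8)(6/7) = 3/4.
The prior-weighted likelihoods are 1/8 · 0 = 0, 3/16 · 1/28 = 3/448, 1/8 · 3/14 = 3/112, 1/4 · 5/14 = 5/56, 1/8 · 15/28 = 15/224, 3/16 · 3/4 = 9/64; summing to 37/112.
Normalising, the posterior is P(r = 1 | data) = 0, P(r = 2 | data) = 3/148, P(r = 4 | data) = 3/37, P(r = 5 | data) = 10/37, P(r = 6 | data) = 15/74, P(r = 7 | data) = 63/148.
So P(black next | data) = Σ P(black next | H) P(H | data) = (0)(3/148) + (1/3)(3/37) + (1/2)(10/37) + (2/3)(15/74) + (5/6)(63/148) = 193/296.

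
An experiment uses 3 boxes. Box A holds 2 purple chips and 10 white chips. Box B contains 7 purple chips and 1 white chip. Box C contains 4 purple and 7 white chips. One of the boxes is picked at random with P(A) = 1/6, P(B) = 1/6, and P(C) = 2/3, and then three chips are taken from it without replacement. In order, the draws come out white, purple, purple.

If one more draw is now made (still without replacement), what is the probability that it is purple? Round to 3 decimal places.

0.438

Compute the likelihood of the observed sequence for each case: P(data | box A) = (10/12)(2/11)(1/10) = 0.015152; P(data | box B) = (1/8)(7/7)(6/6) = 0.125; P(data | box C) = (7/11)(4/10)(3/9) = 0.084848.
Multiplying each by its prior: 1/6 · 0.015152 = 0.0025253, 1/6 · 0.125 = 0.020833, 2/3 · 0.084848 = 0.056566; summing to 0.079924.
The posterior is then P(box A | data) = 0.031596, P(box B | data) = 0.26066, P(box C | data) = 0.70774.
Averaging over the posterior, P(purple next | data) = (0)(0.031596) + (1)(0.26066) + (1/4)(0.70774) = 0.4376.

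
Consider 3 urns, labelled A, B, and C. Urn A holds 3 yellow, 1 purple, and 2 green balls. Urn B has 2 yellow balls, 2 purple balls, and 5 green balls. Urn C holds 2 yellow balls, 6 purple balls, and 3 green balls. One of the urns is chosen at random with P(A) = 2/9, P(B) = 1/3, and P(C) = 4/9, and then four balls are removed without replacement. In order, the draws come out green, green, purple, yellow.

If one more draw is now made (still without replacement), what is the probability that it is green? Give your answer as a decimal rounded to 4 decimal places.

The likelihood of the observed sequence under each hypothesis: P(data | urn A) = (2/6)(1/5)(1/4)(3/3) = 0.016667; P(data | urn B) = (5/9)(4/8)(2/7)(2/6) = 0.026455; P(data | urn C) = (3/11)(2/10)(6/9)(2/8) = 0.0090909.
The prior-weighted likelihoods are 2/9 · 0.016667 = 0.0037037, 1/3 · 0.026455 = 0.0088183, 4/9 · 0.0090909 = 0.0040404; summing to 0.016562.
The posterior is then P(urn A | data) = 0.22362, P(urn B | data) = 0.53243, P(urn C | data) = 0.24395.
The predictive probability is P(green next | data) = (0)(0.22362) + (3/5)(0.53243) + (1/7)(0.24395) = 0.35431.

0.3543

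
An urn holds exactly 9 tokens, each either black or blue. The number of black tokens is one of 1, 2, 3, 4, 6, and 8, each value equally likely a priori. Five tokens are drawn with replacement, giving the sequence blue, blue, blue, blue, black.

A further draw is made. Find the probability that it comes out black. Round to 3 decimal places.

Under each hypothesis, the probability of the observed sequence is: P(data | r = 1) = (8/9)(8/9)(8/9)(8/9)(1/9) = 0.069366; P(data | r = 2) = (7/9)(7/9)(7/9)(7/9)(2/9) = 0.081322; P(data | r = 3) = (6/9)(6/9)(6/9)(6/9)(3/9) = 0.065844; P(data | r = 4) = (5/9)(5/9)(5/9)(5/9)(4/9) = 0.042338; P(data | r = 6) = (3/9)(3/9)(3/9)(3/9)(6/9) = 0.0082305; P(data | r = 8) = (1/9)(1/9)(1/9)(1/9)(8/9) = 0.00013548.
Weighting by the prior gives 1/6 · 0.069366 = 0.011561, 1/6 · 0.081322 = 0.013554, 1/6 · 0.065844 = 0.010974, 1/6 · 0.042338 = 0.0070563, 1/6 · 0.0082305 = 0.0013717, 1/6 · 0.00013548 = 2.258e-05; with total 0.044539.
Normalising, the posterior is P(r = 1 | data) = 0.25957, P(r = 2 | data) = 0.30431, P(r = 3 | data) = 0.24639, P(r = 4 | data) = 0.15843, P(r = 6 | data) = 0.030798, P(r = 8 | data) = 0.00050697.
So P(black next | data) = Σ P(black next | H) P(H | data) = (1/9)(0.25957) + (2/9)(0.30431) + (1/3)(0.24639) + (4/9)(0.15843) + (2/3)(0.030798) + (8/9)(0.00050697) = 0.26999.

0.270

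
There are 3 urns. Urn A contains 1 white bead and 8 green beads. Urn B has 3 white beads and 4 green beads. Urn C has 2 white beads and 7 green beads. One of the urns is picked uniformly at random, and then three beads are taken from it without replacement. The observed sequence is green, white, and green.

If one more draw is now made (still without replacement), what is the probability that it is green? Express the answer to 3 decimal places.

0.747

The likelihood of the observed sequence under each hypothesis: P(data | urn A) = (8/9)(1/8)(7/7) = 0.11111; P(data | urn B) = (4/7)(3/6)(3/5) = 0.17143; P(data | urn C) = (7/9)(2/8)(6/7) = 0.16667.
Multiplying each by its prior: 1/3 · 0.11111 = 0.037037, 1/3 · 0.17143 = 0.057143, 1/3 · 0.16667 = 0.055556; with total 0.14974.
Dividing through by the total gives posterior P(urn A | data) = 0.24735, P(urn B | data) = 0.38163, P(urn C | data) = 0.37102.
The predictive probability is P(green next | data) = (1)(0.24735) + (1/2)(0.38163) + (5/6)(0.37102) = 0.74735.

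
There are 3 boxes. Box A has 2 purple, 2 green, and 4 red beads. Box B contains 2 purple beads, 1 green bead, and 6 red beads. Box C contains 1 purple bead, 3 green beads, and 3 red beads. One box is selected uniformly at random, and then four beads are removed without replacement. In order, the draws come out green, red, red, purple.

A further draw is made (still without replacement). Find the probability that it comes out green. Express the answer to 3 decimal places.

For each hypothesis, P(data | H) works out to: P(data | box A) = (2/8)(4/7)(3/6)(2/5) = 1/35; P(data | box B) = (1/9)(6/8)(5/7)(2/6) = 5/252; P(data | box C) = (3/7)(3/6)(2/5)(1/4) = 3/140.
Multiplying each by its prior: 1/3 · 1/35 = 1/105, 1/3 · 5/252 = 5/756, 1/3 · 3/140 = 1/140; these sum to 22/945.
The posterior is then P(box A | data) = 9/22, P(box B | data) = 25/88, P(box C | data) = 27/88.
The predictive probability is P(green next | data) = (1/4)(9/22) + (0)(25/88) + (2/3)(27/88) = 27/88.

0.307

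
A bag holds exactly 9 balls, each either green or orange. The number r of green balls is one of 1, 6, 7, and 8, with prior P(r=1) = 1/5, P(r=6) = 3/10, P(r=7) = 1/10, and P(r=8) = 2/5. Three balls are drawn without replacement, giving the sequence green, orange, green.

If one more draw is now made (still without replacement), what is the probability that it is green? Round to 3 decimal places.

0.820

Compute the likelihood of the observed sequence for each case: P(data | r = 1) = (1/9)(8/8)(0/7) = 0; P(data | r = 6) = (6/9)(3/8)(5/7) = 0.17857; P(data | r = 7) = (7/9)(2/8)(6/7) = 0.16667; P(data | r = 8) = (8/9)(1/8)(7/7) = 0.11111.
Multiplying each by its prior: 1/5 · 0 = 0, 3/10 · 0.17857 = 0.053571, 1/10 · 0.16667 = 0.016667, 2/5 · 0.11111 = 0.044444; summing to 0.11468.
Dividing through by the total gives posterior P(r = 1 | data) = 0, P(r = 6 | data) = 0.46713, P(r = 7 | data) = 0.14533, P(r = 8 | data) = 0.38754.
So P(green next | data) = Σ P(green next | H) P(H | data) = (2/3)(0.46713) + (5/6)(0.14533) + (1)(0.38754) = 0.82007.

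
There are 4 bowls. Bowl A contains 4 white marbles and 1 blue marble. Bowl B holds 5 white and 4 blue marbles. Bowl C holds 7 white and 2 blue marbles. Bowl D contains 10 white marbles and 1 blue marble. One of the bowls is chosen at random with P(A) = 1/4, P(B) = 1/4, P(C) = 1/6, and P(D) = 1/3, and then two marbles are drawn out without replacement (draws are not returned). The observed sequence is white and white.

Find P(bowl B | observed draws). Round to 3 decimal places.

0.118

Compute the likelihood of the observed sequence for each case: P(data | bowl A) = (4/5)(3/4) = 3/5; P(data | bowl B) = (5/9)(4/8) = 5/18; P(data | bowl C) = (7/9)(6/8) = 7/12; P(data | bowl D) = (10/11)(9/10) = 9/11.
Weighting by the prior gives 1/4 · 3/5 = 3/20, 1/4 · 5/18 = 5/72, 1/6 · 7/12 = 7/72, 1/3 · 9/11 = 3/11; summing to 389/660.
So P(bowl B | data) = (5/72) / (389/660) = 275/2334.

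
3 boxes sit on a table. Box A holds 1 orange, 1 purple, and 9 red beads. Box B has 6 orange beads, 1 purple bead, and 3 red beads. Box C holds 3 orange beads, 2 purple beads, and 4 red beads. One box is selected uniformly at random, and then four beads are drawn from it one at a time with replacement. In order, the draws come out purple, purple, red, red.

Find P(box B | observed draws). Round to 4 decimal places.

Compute the likelihood of the observed sequence for each case: P(data | box A) = (1/11)(1/11)(9/11)(9/11) = 0.0055324; P(data | box B) = (1/10)(1/10)(3/10)(3/10) = 0.0009; P(data | box C) = (2/9)(2/9)(4/9)(4/9) = 0.0097546.
Weighting by the prior gives 1/3 · 0.0055324 = 0.0018441, 1/3 · 0.0009 = 0.0003, 1/3 · 0.0097546 = 0.0032515; with total 0.0053957.
So P(box B | data) = (0.0003) / (0.0053957) = 0.0556.

0.0556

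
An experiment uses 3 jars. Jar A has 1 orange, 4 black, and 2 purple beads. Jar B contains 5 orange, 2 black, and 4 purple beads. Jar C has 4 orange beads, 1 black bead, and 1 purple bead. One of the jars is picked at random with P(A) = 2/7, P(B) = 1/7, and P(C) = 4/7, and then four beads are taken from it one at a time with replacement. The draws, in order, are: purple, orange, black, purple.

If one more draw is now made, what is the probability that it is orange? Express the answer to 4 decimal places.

0.4126

Under each hypothesis, the probability of the observed sequence is: P(data | jar A) = (2/7)(1/7)(4/7)(2/7) = 0.0066639; P(data | jar B) = (4/11)(5/11)(2/11)(4/11) = 0.010928; P(data | jar C) = (1/6)(4/6)(1/6)(1/6) = 0.0030864.
Multiplying each by its prior: 2/7 · 0.0066639 = 0.001904, 1/7 · 0.010928 = 0.0015612, 4/7 · 0.0030864 = 0.0017637; with total 0.0052288.
Normalising, the posterior is P(jar A | data) = 0.36413, P(jar B | data) = 0.29857, P(jar C | data) = 0.3373.
Averaging over the posterior, P(orange next | data) = (1/7)(0.36413) + (5/11)(0.29857) + (2/3)(0.3373) = 0.4126.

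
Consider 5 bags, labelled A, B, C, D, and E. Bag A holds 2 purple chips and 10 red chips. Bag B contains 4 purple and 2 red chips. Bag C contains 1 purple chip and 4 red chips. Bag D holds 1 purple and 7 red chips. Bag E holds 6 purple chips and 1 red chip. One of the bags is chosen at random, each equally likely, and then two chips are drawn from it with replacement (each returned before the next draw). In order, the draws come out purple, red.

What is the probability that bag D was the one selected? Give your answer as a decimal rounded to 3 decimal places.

Compute the likelihood of the observed sequence for each case: P(data | bag A) = (2/12)(10/12) = 0.13889; P(data | bag B) = (4/6)(2/6) = 0.22222; P(data | bag C) = (1/5)(4/5) = 0.16; P(data | bag D) = (1/8)(7/8) = 0.10938; P(data | bag E) = (6/7)(1/7) = 0.12245.
Multiplying each by its prior: 1/5 · 0.13889 = 0.027778, 1/5 · 0.22222 = 0.044444, 1/5 · 0.16 = 0.032, 1/5 · 0.10938 = 0.021875, 1/5 · 0.12245 = 0.02449; with total 0.15059.
Hence P(bag D | data) = (0.021875) / (0.15059) = 0.14526.

0.145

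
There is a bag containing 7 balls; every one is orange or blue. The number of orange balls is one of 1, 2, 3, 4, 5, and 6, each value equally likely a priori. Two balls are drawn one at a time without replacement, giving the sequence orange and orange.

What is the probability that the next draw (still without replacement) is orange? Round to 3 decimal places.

0.600

The likelihood of the observed sequence under each hypothesis: P(data | r = 1) = (1/7)(0/6) = 0; P(data | r = 2) = (2/7)(1/6) = 1/21; P(data | r = 3) = (3/7)(2/6) = 1/7; P(data | r = 4) = (4/7)(3/6) = 2/7; P(data | r = 5) = (5/7)(4/6) = 10/21; P(data | r = 6) = (6/7)(5/6) = 5/7.
Multiplying each by its prior: 1/6 · 0 = 0, 1/6 · 1/21 = 1/126, 1/6 · 1/7 = 1/42, 1/6 · 2/7 = 1/21, 1/6 · 10/21 = 5/63, 1/6 · 5/7 = 5/42; these sum to 5/18.
Dividing through by the total gives posterior P(r = 1 | data) = 0, P(r = 2 | data) = 1/35, P(r = 3 | data) = 3/35, P(r = 4 | data) = 6/35, P(r = 5 | data) = 2/7, P(r = 6 | data) = 3/7.
Averaging over the posterior, P(orange next | data) = (0)(1/35) + (1/5)(3/35) + (2/5)(6/35) + (3/5)(2/7) + (4/5)(3/7) = 3/5.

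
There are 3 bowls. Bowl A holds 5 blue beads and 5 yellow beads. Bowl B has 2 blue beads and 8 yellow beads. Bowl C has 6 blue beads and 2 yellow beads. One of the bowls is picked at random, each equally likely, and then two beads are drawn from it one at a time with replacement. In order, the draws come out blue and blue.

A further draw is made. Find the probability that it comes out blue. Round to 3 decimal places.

0.651

For each hypothesis, P(data | H) works out to: P(data | bowl A) = (5/10)(5/10) = 0.25; P(data | bowl B) = (2/10)(2/10) = 0.04; P(data | bowl C) = (6/8)(6/8) = 0.5625.
Weighting by the prior gives 1/3 · 0.25 = 0.083333, 1/3 · 0.04 = 0.013333, 1/3 · 0.5625 = 0.1875; with total 0.28417.
The posterior is then P(bowl A | data) = 0.29326, P(bowl B | data) = 0.046921, P(bowl C | data) = 0.65982.
Averaging over the posterior, P(blue next | data) = (1/2)(0.29326) + (1/5)(0.046921) + (3/4)(0.65982) = 0.65088.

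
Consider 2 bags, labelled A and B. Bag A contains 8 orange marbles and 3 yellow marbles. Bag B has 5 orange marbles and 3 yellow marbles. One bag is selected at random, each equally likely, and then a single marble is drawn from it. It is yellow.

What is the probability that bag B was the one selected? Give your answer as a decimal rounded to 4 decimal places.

0.5789

Under each hypothesis, the probability of this draw is: P(data | bag A) = (3/11) = 3/11; P(data | bag B) = (3/8) = 3/8.
Multiplying each by its prior: 1/2 · 3/11 = 3/22, 1/2 · 3/8 = 3/16; with total 57/176.
Therefore the posterior P(bag B | data) = (3/16) / (57/176) = 11/19.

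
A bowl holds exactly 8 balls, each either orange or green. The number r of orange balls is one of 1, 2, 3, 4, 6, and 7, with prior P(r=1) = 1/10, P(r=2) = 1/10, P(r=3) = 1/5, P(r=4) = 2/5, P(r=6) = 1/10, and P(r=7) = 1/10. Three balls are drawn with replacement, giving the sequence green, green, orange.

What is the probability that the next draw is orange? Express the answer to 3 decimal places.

The likelihood of the observed sequence under each hypothesis: P(data | r = 1) = (7/8)(7/8)(1/8) = 0.095703; P(data | r = 2) = (6/8)(6/8)(2/8) = 0.14062; P(data | r = 3) = (5/8)(5/8)(3/8) = 0.14648; P(data | r = 4) = (4/8)(4/8)(4/8) = 0.125; P(data | r = 6) = (2/8)(2/8)(6/8) = 0.046875; P(data | r = 7) = (1/8)(1/8)(7/8) = 0.013672.
Multiplying each by its prior: 1/10 · 0.095703 = 0.0095703, 1/10 · 0.14062 = 0.014063, 1/5 · 0.14648 = 0.029297, 2/5 · 0.125 = 0.05, 1/10 · 0.046875 = 0.0046875, 1/10 · 0.013672 = 0.0013672; with total 0.10898.
Dividing through by the total gives posterior P(r = 1 | data) = 0.087814, P(r = 2 | data) = 0.12903, P(r = 3 | data) = 0.26882, P(r = 4 | data) = 0.45878, P(r = 6 | data) = 0.043011, P(r = 7 | data) = 0.012545.
So P(orange next | data) = Σ P(orange next | H) P(H | data) = (1/8)(0.087814) + (1/4)(0.12903) + (3/8)(0.26882) + (1/2)(0.45878) + (3/4)(0.043011) + (7/8)(0.012545) = 0.41667.

0.417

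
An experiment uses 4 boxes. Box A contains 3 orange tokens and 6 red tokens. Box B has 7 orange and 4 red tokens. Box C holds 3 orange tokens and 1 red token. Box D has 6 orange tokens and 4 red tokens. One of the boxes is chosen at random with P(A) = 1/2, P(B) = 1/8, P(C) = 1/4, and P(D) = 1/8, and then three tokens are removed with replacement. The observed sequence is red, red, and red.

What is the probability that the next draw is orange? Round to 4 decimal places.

Under each hypothesis, the probability of the observed sequence is: P(data | box A) = (6/9)(6/9)(6/9) = 0.2963; P(data | box B) = (4/11)(4/11)(4/11) = 0.048084; P(data | box C) = (1/4)(1/4)(1/4) = 0.015625; P(data | box D) = (4/10)(4/10)(4/10) = 0.064.
Weighting by the prior gives 1/2 · 0.2963 = 0.14815, 1/8 · 0.048084 = 0.0060105, 1/4 · 0.015625 = 0.0039062, 1/8 · 0.064 = 0.008; these sum to 0.16606.
The posterior is then P(box A | data) = 0.89211, P(box B | data) = 0.036194, P(box C | data) = 0.023522, P(box D | data) = 0.048174.
So P(orange next | data) = Σ P(orange next | H) P(H | data) = (1/3)(0.89211) + (7/11)(0.036194) + (3/4)(0.023522) + (3/5)(0.048174) = 0.36695.

0.3669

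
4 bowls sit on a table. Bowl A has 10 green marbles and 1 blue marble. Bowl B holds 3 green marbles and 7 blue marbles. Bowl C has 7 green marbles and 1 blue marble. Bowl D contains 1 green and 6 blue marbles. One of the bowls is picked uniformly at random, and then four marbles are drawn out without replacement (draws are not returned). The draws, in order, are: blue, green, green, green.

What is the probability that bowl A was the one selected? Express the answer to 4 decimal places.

0.4054

The likelihood of the observed sequence under each hypothesis: P(data | bowl A) = (1/11)(10/10)(9/9)(8/8) = 1/11; P(data | bowl B) = (7/10)(3/9)(2/8)(1/7) = 1/120; P(data | bowl C) = (1/8)(7/7)(6/6)(5/5) = 1/8; P(data | bowl D) = (6/7)(1/6)(0/5) = 0.
The prior-weighted likelihoods are 1/4 · 1/11 = 1/44, 1/4 · 1/120 = 1/480, 1/4 · 1/8 = 1/32, 1/4 · 0 = 0; with total 37/660.
Therefore the posterior P(bowl A | data) = (1/44) / (37/660) = 15/37.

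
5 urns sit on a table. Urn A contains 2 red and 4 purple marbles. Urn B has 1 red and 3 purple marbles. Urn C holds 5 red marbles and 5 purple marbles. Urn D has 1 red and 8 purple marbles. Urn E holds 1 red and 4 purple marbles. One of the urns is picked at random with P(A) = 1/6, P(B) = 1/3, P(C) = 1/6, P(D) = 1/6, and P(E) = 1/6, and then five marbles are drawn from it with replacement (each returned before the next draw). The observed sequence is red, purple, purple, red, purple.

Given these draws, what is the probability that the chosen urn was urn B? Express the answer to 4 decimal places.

0.3611

Compute the likelihood of the observed sequence for each case: P(data | urn A) = (2/6)(4/6)(4/6)(2/6)(4/6) = 0.032922; P(data | urn B) = (1/4)(3/4)(3/4)(1/4)(3/4) = 0.026367; P(data | urn C) = (5/10)(5/10)(5/10)(5/10)(5/10) = 0.03125; P(data | urn D) = (1/9)(8/9)(8/9)(1/9)(8/9) = 0.0086708; P(data | urn E) = (1/5)(4/5)(4/5)(1/5)(4/5) = 0.02048.
The prior-weighted likelihoods are 1/6 · 0.032922 = 0.005487, 1/3 · 0.026367 = 0.0087891, 1/6 · 0.03125 = 0.0052083, 1/6 · 0.0086708 = 0.0014451, 1/6 · 0.02048 = 0.0034133; summing to 0.024343.
So P(urn B | data) = (0.0087891) / (0.024343) = 0.36105.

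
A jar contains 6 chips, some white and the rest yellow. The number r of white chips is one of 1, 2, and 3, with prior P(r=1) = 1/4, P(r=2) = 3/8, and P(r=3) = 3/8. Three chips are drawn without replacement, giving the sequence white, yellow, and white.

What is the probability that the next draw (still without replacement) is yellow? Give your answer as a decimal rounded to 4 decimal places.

0.7692

The likelihood of the observed sequence under each hypothesis: P(data | r = 1) = (1/6)(5/5)(0/4) = 0; P(data | r = 2) = (2/6)(4/5)(1/4) = 1/15; P(data | r = 3) = (3/6)(3/5)(2/4) = 3/20.
Weighting by the prior gives 1/4 · 0 = 0, 3/8 · 1/15 = 1/40, 3/8 · 3/20 = 9/160; with total 13/160.
The posterior is then P(r = 1 | data) = 0, P(r = 2 | data) = 4/13, P(r = 3 | data) = 9/13.
So P(yellow next | data) = Σ P(yellow next | H) P(H | data) = (1)(4/13) + (2/3)(9/13) = 10/13.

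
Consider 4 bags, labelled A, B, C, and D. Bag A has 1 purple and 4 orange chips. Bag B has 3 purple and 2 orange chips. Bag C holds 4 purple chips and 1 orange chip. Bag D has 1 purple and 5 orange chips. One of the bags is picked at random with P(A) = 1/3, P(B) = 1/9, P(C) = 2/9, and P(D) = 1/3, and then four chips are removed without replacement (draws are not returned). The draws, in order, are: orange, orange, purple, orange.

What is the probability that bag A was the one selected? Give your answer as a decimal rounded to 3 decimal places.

0.545

Compute the likelihood of the observed sequence for each case: P(data | bag A) = (4/5)(3/4)(1/3)(2/2) = 1/5; P(data | bag B) = (2/5)(1/4)(3/3)(0/2) = 0; P(data | bag C) = (1/5)(0/4) = 0; P(data | bag D) = (5/6)(4/5)(1/4)(3/3) = 1/6.
Weighting by the prior gives 1/3 · 1/5 = 1/15, 1/9 · 0 = 0, 2/9 · 0 = 0, 1/3 · 1/6 = 1/18; these sum to 11/90.
So P(bag A | data) = (1/15) / (11/90) = 6/11.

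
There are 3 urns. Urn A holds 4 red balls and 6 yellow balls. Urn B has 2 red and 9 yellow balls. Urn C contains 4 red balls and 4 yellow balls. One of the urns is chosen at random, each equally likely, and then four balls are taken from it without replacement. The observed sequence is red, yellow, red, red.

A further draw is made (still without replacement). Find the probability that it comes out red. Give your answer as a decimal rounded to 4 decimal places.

0.2222

Compute the likelihood of the observed sequence for each case: P(data | urn A) = (4/10)(6/9)(3/8)(2/7) = 1/35; P(data | urn B) = (2/11)(9/10)(1/9)(0/8) = 0; P(data | urn C) = (4/8)(4/7)(3/6)(2/5) = 2/35.
The prior-weighted likelihoods are 1/3 · 1/35 = 1/105, 1/3 · 0 = 0, 1/3 · 2/35 = 2/105; with total 1/35.
Dividing through by the total gives posterior P(urn A | data) = 1/3, P(urn B | data) = 0, P(urn C | data) = 2/3.
So P(red next | data) = Σ P(red next | H) P(H | data) = (1/6)(1/3) + (1/4)(2/3) = 2/9.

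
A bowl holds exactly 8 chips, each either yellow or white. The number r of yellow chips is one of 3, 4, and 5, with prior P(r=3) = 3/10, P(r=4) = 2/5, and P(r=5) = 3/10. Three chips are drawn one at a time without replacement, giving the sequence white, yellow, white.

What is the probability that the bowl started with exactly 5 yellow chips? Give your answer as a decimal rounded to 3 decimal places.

For each hypothesis, P(data | H) works out to: P(data | r = 3) = (5/8)(3/7)(4/6) = 5/28; P(data | r = 4) = (4/8)(4/7)(3/6) = 1/7; P(data | r = 5) = (3/8)(5/7)(2/6) = 5/56.
Weighting by the prior gives 3/10 · 5/28 = 3/56, 2/5 · 1/7 = 2/35, 3/10 · 5/56 = 3/112; summing to 11/80.
Hence P(r = 5 | data) = (3/112) / (11/80) = 15/77.

0.195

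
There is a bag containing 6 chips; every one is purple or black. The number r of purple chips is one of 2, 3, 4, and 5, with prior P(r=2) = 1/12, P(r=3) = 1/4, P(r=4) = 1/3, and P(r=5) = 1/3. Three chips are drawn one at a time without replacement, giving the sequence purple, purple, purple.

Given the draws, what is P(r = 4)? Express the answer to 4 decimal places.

0.2712

Compute the likelihood of the observed sequence for each case: P(data | r = 2) = (2/6)(1/5)(0/4) = 0; P(data | r = 3) = (3/6)(2/5)(1/4) = 1/20; P(data | r = 4) = (4/6)(3/5)(2/4) = 1/5; P(data | r = 5) = (5/6)(4/5)(3/4) = 1/2.
Weighting by the prior gives 1/12 · 0 = 0, 1/4 · 1/20 = 1/80, 1/3 · 1/5 = 1/15, 1/3 · 1/2 = 1/6; these sum to 59/240.
So P(r = 4 | data) = (1/15) / (59/240) = 16/59.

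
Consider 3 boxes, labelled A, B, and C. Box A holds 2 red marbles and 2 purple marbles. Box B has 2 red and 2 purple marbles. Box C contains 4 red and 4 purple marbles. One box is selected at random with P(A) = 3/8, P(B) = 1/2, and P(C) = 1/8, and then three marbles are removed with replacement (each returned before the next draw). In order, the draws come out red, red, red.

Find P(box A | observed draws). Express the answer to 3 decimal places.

0.375

For each hypothesis, P(data | H) works out to: P(data | box A) = (2/4)(2/4)(2/4) = 1/8; P(data | box B) = (2/4)(2/4)(2/4) = 1/8; P(data | box C) = (4/8)(4/8)(4/8) = 1/8.
The prior-weighted likelihoods are 3/8 · 1/8 = 3/64, 1/2 · 1/8 = 1/16, 1/8 · 1/8 = 1/64; summing to 1/8.
By Bayes' rule, P(box A | data) = (3/64) / (1/8) = 3/8.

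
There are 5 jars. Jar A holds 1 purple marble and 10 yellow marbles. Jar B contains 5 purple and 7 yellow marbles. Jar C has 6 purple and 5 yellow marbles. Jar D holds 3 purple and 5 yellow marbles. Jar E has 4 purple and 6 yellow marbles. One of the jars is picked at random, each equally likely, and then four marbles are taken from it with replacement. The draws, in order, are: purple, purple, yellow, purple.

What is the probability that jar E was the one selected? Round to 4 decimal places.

0.2043

The likelihood of the observed sequence under each hypothesis: P(data | jar A) = (1/11)(1/11)(10/11)(1/11) = 0.00068301; P(data | jar B) = (5/12)(5/12)(7/12)(5/12) = 0.042197; P(data | jar C) = (6/11)(6/11)(5/11)(6/11) = 0.073765; P(data | jar D) = (3/8)(3/8)(5/8)(3/8) = 0.032959; P(data | jar E) = (4/10)(4/10)(6/10)(4/10) = 0.0384.
The prior-weighted likelihoods are 1/5 · 0.00068301 = 0.0001366, 1/5 · 0.042197 = 0.0084394, 1/5 · 0.073765 = 0.014753, 1/5 · 0.032959 = 0.0065918, 1/5 · 0.0384 = 0.00768; with total 0.037601.
Therefore the posterior P(jar E | data) = (0.00768) / (0.037601) = 0.20425.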